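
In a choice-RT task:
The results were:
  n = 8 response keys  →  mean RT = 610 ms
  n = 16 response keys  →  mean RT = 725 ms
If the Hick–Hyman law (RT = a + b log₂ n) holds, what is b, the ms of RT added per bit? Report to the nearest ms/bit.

Slope: b = (725 − 610) / (log₂ 16 − log₂ 8) = 115/1.0000 = 115 ms/bit.

115 ms/bit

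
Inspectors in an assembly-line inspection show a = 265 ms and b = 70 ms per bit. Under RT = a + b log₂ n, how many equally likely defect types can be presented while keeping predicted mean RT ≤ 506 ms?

Set 265 + 70·log₂ n ≤ 506 → log₂ n ≤ (506 − 265)/70 = 3.4429.
So n ≤ 2^3.4429 = 10.874; the largest integer n is 10.

10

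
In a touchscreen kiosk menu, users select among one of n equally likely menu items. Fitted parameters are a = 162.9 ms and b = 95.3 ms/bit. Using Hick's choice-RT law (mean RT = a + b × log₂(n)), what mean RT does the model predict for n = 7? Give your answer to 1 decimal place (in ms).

log₂(7) = 2.8074 bits, so RT = 162.9 + 95.3 × 2.8074 ≈ 430.441 ms.

430.4 ms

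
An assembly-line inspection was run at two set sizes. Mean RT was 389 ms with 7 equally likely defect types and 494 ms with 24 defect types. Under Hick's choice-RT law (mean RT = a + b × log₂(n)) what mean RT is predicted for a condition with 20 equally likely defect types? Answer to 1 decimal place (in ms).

478.5 ms

With log₂ n on the abscissa the relation is linear; from the two conditions:
  b = (494 − 389) / (log₂ 24 − log₂ 7) = 105 / (4.5850 − 2.8074) = 59.068 ms/bit
  a = 389 − 59.068 × 2.8074 = 223.175 ms
Then RT(20) = 223.175 + 59.068 × log₂ 20 = 223.175 + 59.068 × 4.3219 ≈ 478.463 ms.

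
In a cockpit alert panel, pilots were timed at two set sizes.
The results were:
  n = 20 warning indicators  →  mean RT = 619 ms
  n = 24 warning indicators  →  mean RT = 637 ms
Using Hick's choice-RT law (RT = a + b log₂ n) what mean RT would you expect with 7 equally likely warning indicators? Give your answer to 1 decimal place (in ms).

With log₂ n on the abscissa the relation is linear; from the two conditions:
  b = (637 − 619) / (log₂ 24 − log₂ 20) = 18 / (4.5850 − 4.3219) = 68.432 ms/bit
  a = 619 − 68.432 × 4.3219 = 323.241 ms
Then RT(7) = 323.241 + 68.432 × log₂ 7 = 323.241 + 68.432 × 2.8074 ≈ 515.355 ms.

515.4 ms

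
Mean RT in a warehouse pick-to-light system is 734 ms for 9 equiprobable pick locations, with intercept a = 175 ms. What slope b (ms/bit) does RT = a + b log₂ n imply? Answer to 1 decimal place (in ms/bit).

9 alternatives carry log₂ 9 = 3.1699 bits; the choice cost is 734 − 175 = 559 ms, so b = 559/3.1699 = 176.345 ms/bit.

176.3 ms/bit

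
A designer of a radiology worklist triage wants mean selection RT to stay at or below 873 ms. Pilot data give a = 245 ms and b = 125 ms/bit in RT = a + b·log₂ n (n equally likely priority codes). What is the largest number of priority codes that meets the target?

32

Set 245 + 125·log₂ n ≤ 873 → log₂ n ≤ (873 − 245)/125 = 5.0240.
So n ≤ 2^5.0240 = 32.537; the largest integer n is 32.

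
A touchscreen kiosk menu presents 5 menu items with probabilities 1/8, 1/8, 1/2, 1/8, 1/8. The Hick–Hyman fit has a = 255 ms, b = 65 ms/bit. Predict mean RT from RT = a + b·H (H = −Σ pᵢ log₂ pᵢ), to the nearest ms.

385 ms

Each term −pᵢ log₂ pᵢ: 0.125·3 + 0.125·3 + 0.5·1 + 0.125·3 + 0.125·3; summed, H = 2.000 bits.
Mean RT = a + bH = 255 + 65·2.000 = 385.00 ms.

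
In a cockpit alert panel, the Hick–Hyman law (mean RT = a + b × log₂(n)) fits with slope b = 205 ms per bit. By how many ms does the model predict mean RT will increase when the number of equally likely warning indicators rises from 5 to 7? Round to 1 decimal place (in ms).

The intercept a cancels: ΔRT = b·(log₂ n₂ − log₂ n₁) = b·log₂(n₂/n₁).
log₂(7) − log₂(5) = 2.8074 − 2.3219 = 0.4854.
ΔRT = 205 × 0.4854 = 99.512 ms.

99.5 ms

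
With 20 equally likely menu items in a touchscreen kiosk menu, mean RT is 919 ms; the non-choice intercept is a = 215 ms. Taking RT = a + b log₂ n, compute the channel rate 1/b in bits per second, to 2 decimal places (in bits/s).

Choice component = 919 − 215 = 704 ms over log₂(20) = 4.3219 bits.
b = 704 / 4.3219 = 162.890 ms/bit, so 1/b = 6.139 bits/s.

6.14 bits/s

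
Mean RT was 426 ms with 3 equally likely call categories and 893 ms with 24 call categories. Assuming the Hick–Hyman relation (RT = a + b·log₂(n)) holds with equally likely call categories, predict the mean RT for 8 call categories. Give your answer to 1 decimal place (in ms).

646.3 ms

Solve the two-equation system in a and b:
  b = (893 − 426) / (log₂ 24 − log₂ 3) = 467 / (4.5850 − 1.5850) = 155.667 ms/bit
  a = 426 − 155.667 × 1.5850 = 179.274 ms
Then RT(8) = 179.274 + 155.667 × log₂ 8 = 179.274 + 155.667 × 3 ≈ 646.274 ms.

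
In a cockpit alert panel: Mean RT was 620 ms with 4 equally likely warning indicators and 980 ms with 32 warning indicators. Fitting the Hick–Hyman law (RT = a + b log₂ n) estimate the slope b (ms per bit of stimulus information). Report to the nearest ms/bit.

120 ms/bit

b = (RT₂ − RT₁)/(log₂ n₂ − log₂ n₁) = (980 − 620)/(5 − 2) = 120 ms/bit.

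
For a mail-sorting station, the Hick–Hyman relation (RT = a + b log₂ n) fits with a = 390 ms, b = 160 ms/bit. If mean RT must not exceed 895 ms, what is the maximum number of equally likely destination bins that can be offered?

8

Information budget: (895 − 390)/160 = 3.1562 bits, so n ≤ 2^3.1562 = 8.915 → at most 8.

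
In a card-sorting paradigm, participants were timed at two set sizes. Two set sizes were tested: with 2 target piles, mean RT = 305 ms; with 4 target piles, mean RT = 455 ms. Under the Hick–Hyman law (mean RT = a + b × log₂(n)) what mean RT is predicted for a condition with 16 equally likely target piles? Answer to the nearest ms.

With log₂ n on the abscissa the relation is linear; from the two conditions:
  b = (455 − 305) / (log₂ 4 − log₂ 2) = 150 / (2 − 1) = 150 ms/bit
  a = 305 − 150 × 1 = 155 ms
Then RT(16) = 155 + 150 × log₂ 16 = 155 + 150 × 4 ≈ 755.000 ms.

755 ms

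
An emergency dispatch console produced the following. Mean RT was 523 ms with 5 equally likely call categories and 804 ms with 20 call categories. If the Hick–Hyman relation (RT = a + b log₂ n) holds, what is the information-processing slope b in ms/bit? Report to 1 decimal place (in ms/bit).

Slope: b = (804 − 523) / (log₂ 20 − log₂ 5) = 281/2.0000 = 140.500 ms/bit.

140.5 ms/bit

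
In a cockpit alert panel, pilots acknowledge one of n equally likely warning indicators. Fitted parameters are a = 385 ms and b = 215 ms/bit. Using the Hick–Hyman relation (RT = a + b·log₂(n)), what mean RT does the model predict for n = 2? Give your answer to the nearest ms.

log₂(2) = 1 bits, so RT = 385 + 215 × 1 ≈ 600.000 ms.

600 ms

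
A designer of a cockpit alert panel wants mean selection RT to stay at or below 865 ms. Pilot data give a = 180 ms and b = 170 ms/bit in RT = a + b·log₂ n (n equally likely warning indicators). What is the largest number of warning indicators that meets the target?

16

Set 180 + 170·log₂ n ≤ 865 → log₂ n ≤ (865 − 180)/170 = 4.0294.
So n ≤ 2^4.0294 = 16.330; the largest integer n is 16.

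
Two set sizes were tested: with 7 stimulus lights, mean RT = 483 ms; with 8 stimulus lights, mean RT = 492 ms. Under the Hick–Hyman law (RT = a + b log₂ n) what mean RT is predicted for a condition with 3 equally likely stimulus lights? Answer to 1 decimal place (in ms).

With log₂ n on the abscissa the relation is linear; from the two conditions:
  b = (492 − 483) / (log₂ 8 − log₂ 7) = 9 / (3 − 2.8074) = 46.718 ms/bit
  a = 483 − 46.718 × 2.8074 = 351.846 ms
Then RT(3) = 351.846 + 46.718 × log₂ 3 = 351.846 + 46.718 × 1.5850 ≈ 425.892 ms.

425.9 ms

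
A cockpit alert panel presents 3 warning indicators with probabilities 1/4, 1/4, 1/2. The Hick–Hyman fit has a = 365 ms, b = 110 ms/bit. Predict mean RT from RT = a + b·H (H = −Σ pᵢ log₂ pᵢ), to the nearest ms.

H = −Σ pᵢ log₂ pᵢ = 0.25·2 + 0.25·2 + 0.5·1 = 1.500 bits.
RT = 365 + 110 × 1.500 = 530.00 ms.

530 ms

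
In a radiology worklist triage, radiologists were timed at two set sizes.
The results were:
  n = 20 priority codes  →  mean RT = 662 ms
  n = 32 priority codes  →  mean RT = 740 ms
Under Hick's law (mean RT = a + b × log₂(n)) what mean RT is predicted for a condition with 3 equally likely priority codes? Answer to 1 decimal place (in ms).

Fit slope and intercept:
  b = (740 − 662) / (log₂ 32 − log₂ 20) = 78 / (5 − 4.3219) = 115.032 ms/bit
  a = 662 − 115.032 × 4.3219 = 164.840 ms
Then RT(3) = 164.840 + 115.032 × log₂ 3 = 164.840 + 115.032 × 1.5850 ≈ 347.161 ms.

347.2 ms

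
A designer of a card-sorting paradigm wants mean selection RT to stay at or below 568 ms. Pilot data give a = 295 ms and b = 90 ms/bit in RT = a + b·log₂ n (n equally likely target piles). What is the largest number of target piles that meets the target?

90·log₂ n ≤ 568 − 295 = 273, giving log₂ n ≤ 3.0333 and n ≤ 8.187. The largest whole number is 8.

8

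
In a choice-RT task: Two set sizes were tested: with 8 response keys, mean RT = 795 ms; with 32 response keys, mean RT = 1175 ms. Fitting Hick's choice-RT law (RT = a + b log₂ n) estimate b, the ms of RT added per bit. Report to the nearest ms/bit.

190 ms/bit

b = (RT₂ − RT₁)/(log₂ n₂ − log₂ n₁) = (1175 − 795)/(5 − 3) = 190 ms/bit.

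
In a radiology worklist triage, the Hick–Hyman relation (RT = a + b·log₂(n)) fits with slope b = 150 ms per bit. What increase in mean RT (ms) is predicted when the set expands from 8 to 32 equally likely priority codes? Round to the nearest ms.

300 ms

ΔRT = (a + b log₂ n₂) − (a + b log₂ n₁) = b·(log₂ n₂ − log₂ n₁).
log₂(32) − log₂(8) = log₂(32/8) = log₂(4) = 2.
ΔRT = 150 × 2.0000 = 300.000 ms.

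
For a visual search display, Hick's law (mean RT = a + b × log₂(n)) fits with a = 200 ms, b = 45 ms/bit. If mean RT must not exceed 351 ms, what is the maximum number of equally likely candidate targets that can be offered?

45·log₂ n ≤ 351 − 200 = 151, giving log₂ n ≤ 3.3556 and n ≤ 10.236. The largest whole number is 10.

10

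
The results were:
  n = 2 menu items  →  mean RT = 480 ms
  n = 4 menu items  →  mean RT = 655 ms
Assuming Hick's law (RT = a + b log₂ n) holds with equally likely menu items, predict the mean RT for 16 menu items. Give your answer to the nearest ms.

Solve the two-equation system in a and b:
  b = (655 − 480) / (log₂ 4 − log₂ 2) = 175 / (2 − 1) = 175 ms/bit
  a = 480 − 175 × 1 = 305 ms
Then RT(16) = 305 + 175 × log₂ 16 = 305 + 175 × 4 ≈ 1005.000 ms.

1005 ms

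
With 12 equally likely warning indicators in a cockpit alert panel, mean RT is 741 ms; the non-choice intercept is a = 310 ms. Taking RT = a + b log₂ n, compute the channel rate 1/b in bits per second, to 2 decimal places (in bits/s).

b = (741 − 310)/log₂ 12 = 431/3.5850 = 120.224 ms per bit = 0.12022 s/bit; the reciprocal is 8.318 bits/s.

8.32 bits/s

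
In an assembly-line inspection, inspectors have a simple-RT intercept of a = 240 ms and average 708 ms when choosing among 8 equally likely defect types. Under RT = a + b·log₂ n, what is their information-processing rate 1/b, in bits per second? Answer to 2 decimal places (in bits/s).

b = (708 − 240)/log₂ 8 = 468/3 = 156.000 ms per bit = 0.15600 s/bit; the reciprocal is 6.410 bits/s.

6.41 bits/s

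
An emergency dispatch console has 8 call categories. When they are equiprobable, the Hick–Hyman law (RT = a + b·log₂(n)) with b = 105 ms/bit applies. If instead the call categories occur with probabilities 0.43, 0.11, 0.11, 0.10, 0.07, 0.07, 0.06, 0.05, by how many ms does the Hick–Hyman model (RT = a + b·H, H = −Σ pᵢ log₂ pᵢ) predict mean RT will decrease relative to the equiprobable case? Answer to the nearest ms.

47 ms

The RT saving is b·ΔH. Equiprobable H₀ = log₂(8) = 3.0000 bits; with the given probabilities H = 2.5531 bits.
b·(H₀ − H) = 105 × (3.0000 − 2.5531) = 46.93 ms.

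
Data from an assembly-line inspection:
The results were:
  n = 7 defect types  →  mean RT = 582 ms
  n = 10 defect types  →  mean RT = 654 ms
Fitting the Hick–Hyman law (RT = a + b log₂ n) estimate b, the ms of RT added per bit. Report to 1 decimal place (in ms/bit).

139.9 ms/bit

Slope: b = (654 − 582) / (log₂ 10 − log₂ 7) = 72/0.5146 = 139.922 ms/bit.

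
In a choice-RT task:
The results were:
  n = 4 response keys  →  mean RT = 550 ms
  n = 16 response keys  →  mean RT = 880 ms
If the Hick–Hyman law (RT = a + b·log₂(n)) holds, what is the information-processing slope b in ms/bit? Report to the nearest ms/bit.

Slope: b = (880 − 550) / (log₂ 16 − log₂ 4) = 330/2.0000 = 165 ms/bit.

165 ms/bit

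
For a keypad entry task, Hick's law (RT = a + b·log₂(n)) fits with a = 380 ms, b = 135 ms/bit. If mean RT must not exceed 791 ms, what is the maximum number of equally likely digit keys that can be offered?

8

Information budget: (791 − 380)/135 = 3.0444 bits, so n ≤ 2^3.0444 = 8.250 → at most 8.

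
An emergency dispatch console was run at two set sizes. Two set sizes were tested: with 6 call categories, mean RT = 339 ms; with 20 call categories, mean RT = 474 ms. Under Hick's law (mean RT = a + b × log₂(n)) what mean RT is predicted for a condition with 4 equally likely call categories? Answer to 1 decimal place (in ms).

Solve the two-equation system in a and b:
  b = (474 − 339) / (log₂ 20 − log₂ 6) = 135 / (4.3219 − 2.5850) = 77.722 ms/bit
  a = 339 − 77.722 × 2.5850 = 138.092 ms
Then RT(4) = 138.092 + 77.722 × log₂ 4 = 138.092 + 77.722 × 2 ≈ 293.536 ms.

293.5 ms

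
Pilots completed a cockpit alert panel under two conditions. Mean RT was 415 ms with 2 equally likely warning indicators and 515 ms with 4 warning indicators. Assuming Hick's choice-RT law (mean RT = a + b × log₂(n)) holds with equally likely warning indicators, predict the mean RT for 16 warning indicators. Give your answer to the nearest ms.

715 ms

Fit slope and intercept:
  b = (515 − 415) / (log₂ 4 − log₂ 2) = 100 / (2 − 1) = 100 ms/bit
  a = 415 − 100 × 1 = 315 ms
Then RT(16) = 315 + 100 × log₂ 16 = 315 + 100 × 4 ≈ 715.000 ms.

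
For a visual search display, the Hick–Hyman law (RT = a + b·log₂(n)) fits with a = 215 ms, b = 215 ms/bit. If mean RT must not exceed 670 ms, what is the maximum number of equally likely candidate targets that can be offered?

Information budget: (670 − 215)/215 = 2.1163 bits, so n ≤ 2^2.1163 = 4.336 → at most 4.

4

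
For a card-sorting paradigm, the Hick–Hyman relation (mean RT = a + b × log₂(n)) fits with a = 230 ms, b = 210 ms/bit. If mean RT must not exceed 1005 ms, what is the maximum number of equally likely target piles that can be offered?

Information budget: (1005 − 230)/210 = 3.6905 bits, so n ≤ 2^3.6905 = 12.911 → at most 12.

12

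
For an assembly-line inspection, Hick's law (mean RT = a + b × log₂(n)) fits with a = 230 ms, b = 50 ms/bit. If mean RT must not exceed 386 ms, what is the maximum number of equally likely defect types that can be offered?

8

Information budget: (386 − 230)/50 = 3.1200 bits, so n ≤ 2^3.1200 = 8.694 → at most 8.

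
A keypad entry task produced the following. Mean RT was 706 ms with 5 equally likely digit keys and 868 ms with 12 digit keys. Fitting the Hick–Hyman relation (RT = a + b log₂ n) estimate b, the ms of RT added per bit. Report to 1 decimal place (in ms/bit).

128.3 ms/bit

b = (RT₂ − RT₁)/(log₂ n₂ − log₂ n₁) = (868 − 706)/(3.5850 − 2.3219) = 128.263 ms/bit.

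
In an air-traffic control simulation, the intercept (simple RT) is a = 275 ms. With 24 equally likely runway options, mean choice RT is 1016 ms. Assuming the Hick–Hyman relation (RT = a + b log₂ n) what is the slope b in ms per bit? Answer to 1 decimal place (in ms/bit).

24 alternatives carry log₂ 24 = 4.5850 bits; the choice cost is 1016 − 275 = 741 ms, so b = 741/4.5850 = 161.615 ms/bit.

161.6 ms/bit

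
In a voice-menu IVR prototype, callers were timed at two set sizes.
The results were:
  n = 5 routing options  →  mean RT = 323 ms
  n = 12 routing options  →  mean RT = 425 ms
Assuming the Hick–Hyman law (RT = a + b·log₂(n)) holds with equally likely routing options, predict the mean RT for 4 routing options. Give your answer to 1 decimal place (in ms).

Solve the two-equation system in a and b:
  b = (425 − 323) / (log₂ 12 − log₂ 5) = 102 / (3.5850 − 2.3219) = 80.758 ms/bit
  a = 323 − 80.758 × 2.3219 = 135.486 ms
Then RT(4) = 135.486 + 80.758 × log₂ 4 = 135.486 + 80.758 × 2 ≈ 297.002 ms.

297.0 ms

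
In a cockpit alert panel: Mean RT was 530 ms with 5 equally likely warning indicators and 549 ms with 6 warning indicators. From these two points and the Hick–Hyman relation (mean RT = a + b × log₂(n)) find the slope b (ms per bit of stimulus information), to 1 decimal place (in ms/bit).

The slope on a log₂ axis is (549 − 530) / (2.5850 − 2.3219) = 72.234 ms/bit.

72.2 ms/bit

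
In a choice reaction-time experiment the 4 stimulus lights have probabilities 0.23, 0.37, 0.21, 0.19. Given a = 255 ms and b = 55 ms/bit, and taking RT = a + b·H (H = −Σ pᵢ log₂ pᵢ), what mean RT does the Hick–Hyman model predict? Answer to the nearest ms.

362 ms

Entropy contributions −pᵢ log₂ pᵢ: 0.4877, 0.5307, 0.4728, 0.4552; sum H = 1.9464 bits.
RT = a + bH = 255 + 55·1.9464 = 362.05 ms.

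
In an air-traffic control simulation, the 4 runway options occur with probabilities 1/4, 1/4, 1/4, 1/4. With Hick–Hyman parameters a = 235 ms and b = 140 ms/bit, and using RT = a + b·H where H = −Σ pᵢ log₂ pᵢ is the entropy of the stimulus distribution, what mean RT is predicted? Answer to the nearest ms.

515 ms

Each term −pᵢ log₂ pᵢ: 0.25·2 + 0.25·2 + 0.25·2 + 0.25·2; summed, H = 2.000 bits.
Mean RT = a + bH = 235 + 140·2.000 = 515.00 ms.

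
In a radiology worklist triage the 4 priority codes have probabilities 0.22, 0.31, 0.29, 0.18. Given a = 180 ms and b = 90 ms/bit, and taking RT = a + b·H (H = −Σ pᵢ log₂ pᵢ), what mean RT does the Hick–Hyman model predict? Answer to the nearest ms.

Entropy contributions −pᵢ log₂ pᵢ: 0.4806, 0.5238, 0.5179, 0.4453; sum H = 1.9676 bits.
RT = a + bH = 180 + 90·1.9676 = 357.08 ms.

357 ms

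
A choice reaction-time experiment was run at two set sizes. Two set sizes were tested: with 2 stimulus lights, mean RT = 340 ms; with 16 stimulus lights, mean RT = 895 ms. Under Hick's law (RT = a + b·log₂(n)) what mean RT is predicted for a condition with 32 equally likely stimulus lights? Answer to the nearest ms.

Solve the two-equation system in a and b:
  b = (895 − 340) / (log₂ 16 − log₂ 2) = 555 / (4 − 1) = 185 ms/bit
  a = 340 − 185 × 1 = 155 ms
Then RT(32) = 155 + 185 × log₂ 32 = 155 + 185 × 5 ≈ 1080.000 ms.

1080 ms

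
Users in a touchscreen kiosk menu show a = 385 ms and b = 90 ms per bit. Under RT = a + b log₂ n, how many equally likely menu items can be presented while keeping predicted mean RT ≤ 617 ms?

Information budget: (617 − 385)/90 = 2.5778 bits, so n ≤ 2^2.5778 = 5.970 → at most 5.

5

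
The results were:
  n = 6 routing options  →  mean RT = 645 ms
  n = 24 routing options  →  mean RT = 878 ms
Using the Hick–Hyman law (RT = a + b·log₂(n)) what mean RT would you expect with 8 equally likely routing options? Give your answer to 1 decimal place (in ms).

693.4 ms

With log₂ n on the abscissa the relation is linear; from the two conditions:
  b = (878 − 645) / (log₂ 24 − log₂ 6) = 233 / (4.5850 − 2.5850) = 116.500 ms/bit
  a = 645 − 116.500 × 2.5850 = 343.852 ms
Then RT(8) = 343.852 + 116.500 × log₂ 8 = 343.852 + 116.500 × 3 ≈ 693.352 ms.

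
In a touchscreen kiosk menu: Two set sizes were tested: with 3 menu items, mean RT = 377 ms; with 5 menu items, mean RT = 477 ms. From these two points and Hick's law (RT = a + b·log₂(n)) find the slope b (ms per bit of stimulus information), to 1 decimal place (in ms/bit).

Slope: b = (477 − 377) / (log₂ 5 − log₂ 3) = 100/0.7370 = 135.692 ms/bit.

135.7 ms/bit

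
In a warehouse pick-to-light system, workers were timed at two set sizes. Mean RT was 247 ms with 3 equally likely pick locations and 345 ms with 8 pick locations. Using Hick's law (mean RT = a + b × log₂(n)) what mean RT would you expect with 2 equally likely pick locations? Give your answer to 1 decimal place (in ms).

206.5 ms

Fit slope and intercept:
  b = (345 − 247) / (log₂ 8 − log₂ 3) = 98 / (3 − 1.5850) = 69.256 ms/bit
  a = 247 − 69.256 × 1.5850 = 137.232 ms
Then RT(2) = 137.232 + 69.256 × log₂ 2 = 137.232 + 69.256 × 1 ≈ 206.488 ms.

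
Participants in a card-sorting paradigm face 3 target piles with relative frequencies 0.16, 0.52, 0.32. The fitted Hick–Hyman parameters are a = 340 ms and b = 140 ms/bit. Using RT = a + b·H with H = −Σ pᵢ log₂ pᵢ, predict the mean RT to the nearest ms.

542 ms

Entropy contributions −pᵢ log₂ pᵢ: 0.4230, 0.4906, 0.5260; sum H = 1.4396 bits.
RT = a + bH = 340 + 140·1.4396 = 541.55 ms.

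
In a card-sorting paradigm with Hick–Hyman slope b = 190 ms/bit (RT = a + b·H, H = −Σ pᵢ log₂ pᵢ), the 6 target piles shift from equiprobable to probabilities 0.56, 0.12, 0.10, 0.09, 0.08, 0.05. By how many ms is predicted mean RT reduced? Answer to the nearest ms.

Equiprobable entropy H₀ = log₂ 6 = 2.5850 bits.
Skewed entropy H = −Σ pᵢ log₂ pᵢ = 1.9880 bits.
ΔRT = b·(H₀ − H) = 190 × 0.5970 = 113.43 ms.

113 ms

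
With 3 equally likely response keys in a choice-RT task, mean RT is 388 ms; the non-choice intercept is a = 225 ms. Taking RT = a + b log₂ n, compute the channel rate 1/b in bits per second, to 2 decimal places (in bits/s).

Choice component = 388 − 225 = 163 ms over log₂(3) = 1.5850 bits.
b = 163 / 1.5850 = 102.842 ms/bit, so 1/b = 9.724 bits/s.

9.72 bits/s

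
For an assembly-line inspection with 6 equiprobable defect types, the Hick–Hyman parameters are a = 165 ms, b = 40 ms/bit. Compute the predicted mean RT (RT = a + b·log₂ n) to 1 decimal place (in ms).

268.4 ms

log₂(6) = 2.5850 bits, so RT = 165 + 40 × 2.5850 ≈ 268.399 ms.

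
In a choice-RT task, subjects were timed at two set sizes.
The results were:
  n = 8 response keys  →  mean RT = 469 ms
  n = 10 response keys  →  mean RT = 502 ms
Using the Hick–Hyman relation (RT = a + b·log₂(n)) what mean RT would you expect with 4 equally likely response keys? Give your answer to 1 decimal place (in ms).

Solve the two-equation system in a and b:
  b = (502 − 469) / (log₂ 10 − log₂ 8) = 33 / (3.3219 − 3) = 102.507 ms/bit
  a = 469 − 102.507 × 3 = 161.478 ms
Then RT(4) = 161.478 + 102.507 × log₂ 4 = 161.478 + 102.507 × 2 ≈ 366.493 ms.

366.5 ms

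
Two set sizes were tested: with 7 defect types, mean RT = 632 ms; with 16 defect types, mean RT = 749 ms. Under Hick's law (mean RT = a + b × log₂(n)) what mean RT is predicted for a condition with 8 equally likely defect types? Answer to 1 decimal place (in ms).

With log₂ n on the abscissa the relation is linear; from the two conditions:
  b = (749 − 632) / (log₂ 16 − log₂ 7) = 117 / (4 − 2.8074) = 98.101 ms/bit
  a = 632 − 98.101 × 2.8074 = 356.595 ms
Then RT(8) = 356.595 + 98.101 × log₂ 8 = 356.595 + 98.101 × 3 ≈ 650.899 ms.

650.9 ms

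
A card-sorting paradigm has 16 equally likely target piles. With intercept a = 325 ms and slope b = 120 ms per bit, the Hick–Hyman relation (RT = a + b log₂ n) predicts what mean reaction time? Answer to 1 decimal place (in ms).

805.0 ms

log₂(16) = 4 bits, so RT = 325 + 120 × 4 ≈ 805.000 ms.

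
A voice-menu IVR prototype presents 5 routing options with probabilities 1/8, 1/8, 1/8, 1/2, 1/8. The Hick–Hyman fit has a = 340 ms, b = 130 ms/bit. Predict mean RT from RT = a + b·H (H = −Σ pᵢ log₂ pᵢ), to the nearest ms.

600 ms

Each term −pᵢ log₂ pᵢ: 0.125·3 + 0.125·3 + 0.125·3 + 0.5·1 + 0.125·3; summed, H = 2.000 bits.
Mean RT = a + bH = 340 + 130·2.000 = 600.00 ms.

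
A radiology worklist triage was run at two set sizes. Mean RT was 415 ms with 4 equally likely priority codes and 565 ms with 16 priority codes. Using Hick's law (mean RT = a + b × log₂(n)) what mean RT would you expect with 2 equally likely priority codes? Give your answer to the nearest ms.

340 ms

With log₂ n on the abscissa the relation is linear; from the two conditions:
  b = (565 − 415) / (log₂ 16 − log₂ 4) = 150 / (4 − 2) = 75 ms/bit
  a = 415 − 75 × 2 = 265 ms
Then RT(2) = 265 + 75 × log₂ 2 = 265 + 75 × 1 ≈ 340.000 ms.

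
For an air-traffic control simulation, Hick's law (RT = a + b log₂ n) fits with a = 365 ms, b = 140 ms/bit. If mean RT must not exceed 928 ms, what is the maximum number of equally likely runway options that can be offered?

Set 365 + 140·log₂ n ≤ 928 → log₂ n ≤ (928 − 365)/140 = 4.0214.
So n ≤ 2^4.0214 = 16.239; the largest integer n is 16.

16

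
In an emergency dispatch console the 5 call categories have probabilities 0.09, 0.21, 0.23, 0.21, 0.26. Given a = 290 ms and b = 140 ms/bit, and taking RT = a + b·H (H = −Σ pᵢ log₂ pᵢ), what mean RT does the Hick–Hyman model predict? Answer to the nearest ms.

605 ms

H = 0.09·log₂(1/0.09) + 0.21·log₂(1/0.21) + 0.23·log₂(1/0.23) + 0.21·log₂(1/0.21) + 0.26·log₂(1/0.26) = 2.2513 bits.
RT = 290 + 140 × 2.2513 = 605.18 ms.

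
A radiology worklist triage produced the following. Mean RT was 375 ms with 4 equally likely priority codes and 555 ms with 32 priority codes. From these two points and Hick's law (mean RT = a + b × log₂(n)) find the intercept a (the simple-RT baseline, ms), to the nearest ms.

Slope: b = (555 − 375) / (log₂ 32 − log₂ 4) = 180/3.0000 = 60 ms/bit.
a = RT₁ − b·log₂ n₁ = 375 − 60 × 2 = 255.000 ms.

255 ms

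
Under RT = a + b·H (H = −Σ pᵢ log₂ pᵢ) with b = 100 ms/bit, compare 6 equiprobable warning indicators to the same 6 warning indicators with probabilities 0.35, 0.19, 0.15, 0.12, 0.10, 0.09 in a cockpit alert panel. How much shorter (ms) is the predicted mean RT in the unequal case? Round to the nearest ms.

18 ms

Equiprobable entropy H₀ = log₂ 6 = 2.5850 bits.
Skewed entropy H = −Σ pᵢ log₂ pᵢ = 2.4078 bits.
ΔRT = b·(H₀ − H) = 100 × 0.1772 = 17.72 ms.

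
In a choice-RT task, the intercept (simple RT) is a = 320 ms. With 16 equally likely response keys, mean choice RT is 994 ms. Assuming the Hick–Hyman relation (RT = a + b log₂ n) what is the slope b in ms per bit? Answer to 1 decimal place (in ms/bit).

168.5 ms/bit

b = (994 − 320) / log₂(16) = 674 / 4 = 168.500 ms/bit.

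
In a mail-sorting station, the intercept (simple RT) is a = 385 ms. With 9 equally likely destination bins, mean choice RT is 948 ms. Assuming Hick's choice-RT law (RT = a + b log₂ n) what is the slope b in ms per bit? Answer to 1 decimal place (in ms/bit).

177.6 ms/bit

b = (948 − 385) / log₂(9) = 563 / 3.1699 = 177.607 ms/bit.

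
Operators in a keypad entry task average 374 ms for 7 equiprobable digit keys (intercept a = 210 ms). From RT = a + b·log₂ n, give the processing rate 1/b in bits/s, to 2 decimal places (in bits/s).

Choice component = 374 − 210 = 164 ms over log₂(7) = 2.8074 bits.
b = 164 / 2.8074 = 58.418 ms/bit, so 1/b = 17.118 bits/s.

17.12 bits/s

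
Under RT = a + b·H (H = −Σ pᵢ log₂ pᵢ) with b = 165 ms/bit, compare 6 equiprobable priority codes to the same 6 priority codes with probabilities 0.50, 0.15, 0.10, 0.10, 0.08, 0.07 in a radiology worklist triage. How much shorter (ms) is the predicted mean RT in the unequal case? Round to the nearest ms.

Equiprobable entropy H₀ = log₂ 6 = 2.5850 bits.
Skewed entropy H = −Σ pᵢ log₂ pᵢ = 2.1350 bits.
ΔRT = b·(H₀ − H) = 165 × 0.4500 = 74.24 ms.

74 ms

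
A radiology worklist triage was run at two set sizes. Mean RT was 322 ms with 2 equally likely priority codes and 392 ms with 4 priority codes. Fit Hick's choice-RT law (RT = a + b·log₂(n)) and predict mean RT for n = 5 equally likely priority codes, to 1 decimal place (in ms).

414.5 ms

With log₂ n on the abscissa the relation is linear; from the two conditions:
  b = (392 − 322) / (log₂ 4 − log₂ 2) = 70 / (2 − 1) = 70.000 ms/bit
  a = 322 − 70.000 × 1 = 252.000 ms
Then RT(5) = 252.000 + 70.000 × log₂ 5 = 252.000 + 70.000 × 2.3219 ≈ 414.535 ms.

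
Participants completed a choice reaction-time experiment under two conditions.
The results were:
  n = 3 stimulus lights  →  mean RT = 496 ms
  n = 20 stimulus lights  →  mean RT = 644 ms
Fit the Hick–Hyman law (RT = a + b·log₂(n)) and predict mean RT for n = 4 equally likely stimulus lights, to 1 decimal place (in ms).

518.4 ms

With log₂ n on the abscissa the relation is linear; from the two conditions:
  b = (644 − 496) / (log₂ 20 − log₂ 3) = 148 / (4.3219 − 1.5850) = 54.074 ms/bit
  a = 496 − 54.074 × 1.5850 = 410.294 ms
Then RT(4) = 410.294 + 54.074 × log₂ 4 = 410.294 + 54.074 × 2 ≈ 518.443 ms.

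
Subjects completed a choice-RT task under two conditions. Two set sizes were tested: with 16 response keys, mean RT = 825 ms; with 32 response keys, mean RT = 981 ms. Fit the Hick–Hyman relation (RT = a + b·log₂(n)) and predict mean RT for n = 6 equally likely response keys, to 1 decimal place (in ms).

With log₂ n on the abscissa the relation is linear; from the two conditions:
  b = (981 − 825) / (log₂ 32 − log₂ 16) = 156 / (5 − 4) = 156.000 ms/bit
  a = 825 − 156.000 × 4 = 201.000 ms
Then RT(6) = 201.000 + 156.000 × log₂ 6 = 201.000 + 156.000 × 2.5850 ≈ 604.254 ms.

604.3 ms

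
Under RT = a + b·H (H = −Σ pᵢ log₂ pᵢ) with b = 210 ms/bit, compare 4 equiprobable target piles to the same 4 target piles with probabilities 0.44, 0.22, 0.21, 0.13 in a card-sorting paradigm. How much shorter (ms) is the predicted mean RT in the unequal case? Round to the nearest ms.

Equiprobable entropy H₀ = log₂ 4 = 2.0000 bits.
Skewed entropy H = −Σ pᵢ log₂ pᵢ = 1.8572 bits.
ΔRT = b·(H₀ − H) = 210 × 0.1428 = 29.99 ms.

30 ms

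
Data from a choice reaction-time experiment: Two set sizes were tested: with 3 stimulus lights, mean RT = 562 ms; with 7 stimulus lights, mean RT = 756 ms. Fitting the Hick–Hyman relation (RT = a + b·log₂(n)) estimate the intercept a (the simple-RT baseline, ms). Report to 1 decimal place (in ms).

b = (RT₂ − RT₁)/(log₂ n₂ − log₂ n₁) = (756 − 562)/(2.8074 − 1.5850) = 158.705 ms/bit.
Intercept: a = 562 − 158.705·log₂(3) = 310.458 ms.

310.5 ms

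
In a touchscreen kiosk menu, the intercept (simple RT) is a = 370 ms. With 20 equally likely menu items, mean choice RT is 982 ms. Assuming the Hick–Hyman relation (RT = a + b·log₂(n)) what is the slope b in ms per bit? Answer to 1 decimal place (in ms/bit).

log₂(20) = 4.3219 bits.
b = (RT − a)/log₂ n = (982 − 370) / 4.3219 = 141.603 ms/bit.

141.6 ms/bit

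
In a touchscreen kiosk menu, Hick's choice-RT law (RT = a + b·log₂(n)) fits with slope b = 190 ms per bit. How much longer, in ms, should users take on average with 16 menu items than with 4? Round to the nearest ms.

380 ms

Only the slope matters, since a is common to both: ΔRT = b·log₂(n₂/n₁).
log₂(16) − log₂(4) = log₂(16/4) = log₂(4) = 2.
ΔRT = 190 × 2.0000 = 380.000 ms.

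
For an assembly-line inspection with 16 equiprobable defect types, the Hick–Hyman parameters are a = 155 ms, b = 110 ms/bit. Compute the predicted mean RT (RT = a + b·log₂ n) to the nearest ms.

log₂(16) = 4 bits, so RT = 155 + 110 × 4 ≈ 595.000 ms.

595 ms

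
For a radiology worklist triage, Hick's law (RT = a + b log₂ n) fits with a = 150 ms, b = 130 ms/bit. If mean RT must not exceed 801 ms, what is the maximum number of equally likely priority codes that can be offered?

130·log₂ n ≤ 801 − 150 = 651, giving log₂ n ≤ 5.0077 and n ≤ 32.171. The largest whole number is 32.

32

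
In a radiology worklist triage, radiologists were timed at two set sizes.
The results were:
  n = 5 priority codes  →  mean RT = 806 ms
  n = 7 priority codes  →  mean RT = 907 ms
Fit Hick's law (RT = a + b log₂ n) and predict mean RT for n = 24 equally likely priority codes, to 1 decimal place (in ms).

Fit slope and intercept:
  b = (907 − 806) / (log₂ 7 − log₂ 5) = 101 / (2.8074 − 2.3219) = 208.064 ms/bit
  a = 806 − 208.064 × 2.3219 = 322.890 ms
Then RT(24) = 322.890 + 208.064 × log₂ 24 = 322.890 + 208.064 × 4.5850 ≈ 1276.857 ms.

1276.9 ms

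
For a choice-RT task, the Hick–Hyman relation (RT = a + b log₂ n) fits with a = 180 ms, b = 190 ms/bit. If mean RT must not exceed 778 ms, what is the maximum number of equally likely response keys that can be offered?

8

Set 180 + 190·log₂ n ≤ 778 → log₂ n ≤ (778 − 180)/190 = 3.1474.
So n ≤ 2^3.1474 = 8.860; the largest integer n is 8.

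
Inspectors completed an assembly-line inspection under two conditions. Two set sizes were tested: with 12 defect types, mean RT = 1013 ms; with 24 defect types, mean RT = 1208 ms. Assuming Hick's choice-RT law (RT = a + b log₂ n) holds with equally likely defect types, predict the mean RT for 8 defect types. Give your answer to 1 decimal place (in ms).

898.9 ms

With log₂ n on the abscissa the relation is linear; from the two conditions:
  b = (1208 − 1013) / (log₂ 24 − log₂ 12) = 195 / (4.5850 − 3.5850) = 195.000 ms/bit
  a = 1013 − 195.000 × 3.5850 = 313.932 ms
Then RT(8) = 313.932 + 195.000 × log₂ 8 = 313.932 + 195.000 × 3 ≈ 898.932 ms.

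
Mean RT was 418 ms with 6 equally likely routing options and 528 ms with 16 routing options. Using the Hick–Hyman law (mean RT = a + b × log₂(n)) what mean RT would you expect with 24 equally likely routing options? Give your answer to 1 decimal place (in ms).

With log₂ n on the abscissa the relation is linear; from the two conditions:
  b = (528 − 418) / (log₂ 16 − log₂ 6) = 110 / (4 − 2.5850) = 77.736 ms/bit
  a = 418 − 77.736 × 2.5850 = 217.054 ms
Then RT(24) = 217.054 + 77.736 × log₂ 24 = 217.054 + 77.736 × 4.5850 ≈ 573.473 ms.

573.5 ms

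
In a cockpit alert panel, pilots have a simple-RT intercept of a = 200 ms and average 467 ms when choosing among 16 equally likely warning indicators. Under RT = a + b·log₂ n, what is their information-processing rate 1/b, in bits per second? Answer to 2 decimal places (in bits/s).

Choice component = 467 − 200 = 267 ms over log₂(16) = 4 bits.
b = 267 / 4 = 66.750 ms/bit, so 1/b = 14.981 bits/s.

14.98 bits/s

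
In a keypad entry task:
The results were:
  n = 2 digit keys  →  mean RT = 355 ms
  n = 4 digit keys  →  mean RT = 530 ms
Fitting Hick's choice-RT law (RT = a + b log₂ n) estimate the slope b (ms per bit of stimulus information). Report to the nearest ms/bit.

The slope on a log₂ axis is (530 − 355) / (2 − 1) = 175 ms/bit.

175 ms/bit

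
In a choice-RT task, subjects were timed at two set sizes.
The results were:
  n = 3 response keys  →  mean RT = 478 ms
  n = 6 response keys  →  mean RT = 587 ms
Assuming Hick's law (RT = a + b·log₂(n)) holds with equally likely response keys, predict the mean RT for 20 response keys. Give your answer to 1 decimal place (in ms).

776.3 ms

RT is linear in log₂ n, so two points fix the line:
  b = (587 − 478) / (log₂ 6 − log₂ 3) = 109 / (2.5850 − 1.5850) = 109.000 ms/bit
  a = 478 − 109.000 × 1.5850 = 305.239 ms
Then RT(20) = 305.239 + 109.000 × log₂ 20 = 305.239 + 109.000 × 4.3219 ≈ 776.329 ms.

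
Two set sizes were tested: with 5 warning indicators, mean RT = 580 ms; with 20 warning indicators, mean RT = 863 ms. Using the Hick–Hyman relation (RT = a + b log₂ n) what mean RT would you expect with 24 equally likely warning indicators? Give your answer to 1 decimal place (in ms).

With log₂ n on the abscissa the relation is linear; from the two conditions:
  b = (863 − 580) / (log₂ 20 − log₂ 5) = 283 / (4.3219 − 2.3219) = 141.500 ms/bit
  a = 580 − 141.500 × 2.3219 = 251.447 ms
Then RT(24) = 251.447 + 141.500 × log₂ 24 = 251.447 + 141.500 × 4.5850 ≈ 900.219 ms.

900.2 ms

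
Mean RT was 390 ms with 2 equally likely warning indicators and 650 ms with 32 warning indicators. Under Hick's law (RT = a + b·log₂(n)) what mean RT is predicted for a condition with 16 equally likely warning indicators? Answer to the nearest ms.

With log₂ n on the abscissa the relation is linear; from the two conditions:
  b = (650 − 390) / (log₂ 32 − log₂ 2) = 260 / (5 − 1) = 65 ms/bit
  a = 390 − 65 × 1 = 325 ms
Then RT(16) = 325 + 65 × log₂ 16 = 325 + 65 × 4 ≈ 585.000 ms.

585 ms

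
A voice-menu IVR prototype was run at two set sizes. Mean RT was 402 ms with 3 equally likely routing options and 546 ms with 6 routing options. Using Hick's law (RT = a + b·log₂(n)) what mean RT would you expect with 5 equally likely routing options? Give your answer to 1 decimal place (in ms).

508.1 ms

RT is linear in log₂ n, so two points fix the line:
  b = (546 − 402) / (log₂ 6 − log₂ 3) = 144 / (2.5850 − 1.5850) = 144.000 ms/bit
  a = 402 − 144.000 × 1.5850 = 173.765 ms
Then RT(5) = 173.765 + 144.000 × log₂ 5 = 173.765 + 144.000 × 2.3219 ≈ 508.123 ms.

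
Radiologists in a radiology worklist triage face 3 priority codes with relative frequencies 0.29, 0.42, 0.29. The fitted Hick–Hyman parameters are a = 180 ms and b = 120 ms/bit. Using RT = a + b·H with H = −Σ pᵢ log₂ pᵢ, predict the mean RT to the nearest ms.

H = 0.29·log₂(1/0.29) + 0.42·log₂(1/0.42) + 0.29·log₂(1/0.29) = 1.5615 bits.
RT = 180 + 120 × 1.5615 = 367.37 ms.

367 ms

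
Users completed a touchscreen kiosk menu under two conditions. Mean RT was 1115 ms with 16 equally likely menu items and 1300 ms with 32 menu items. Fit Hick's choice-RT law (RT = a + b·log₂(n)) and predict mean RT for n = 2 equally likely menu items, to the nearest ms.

560 ms

Solve the two-equation system in a and b:
  b = (1300 − 1115) / (log₂ 32 − log₂ 16) = 185 / (5 − 4) = 185 ms/bit
  a = 1115 − 185 × 4 = 375 ms
Then RT(2) = 375 + 185 × log₂ 2 = 375 + 185 × 1 ≈ 560.000 ms.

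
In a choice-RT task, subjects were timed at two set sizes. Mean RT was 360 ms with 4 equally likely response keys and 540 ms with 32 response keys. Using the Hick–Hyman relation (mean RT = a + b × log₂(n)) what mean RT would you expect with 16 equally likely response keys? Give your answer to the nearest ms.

RT is linear in log₂ n, so two points fix the line:
  b = (540 − 360) / (log₂ 32 − log₂ 4) = 180 / (5 − 2) = 60 ms/bit
  a = 360 − 60 × 2 = 240 ms
Then RT(16) = 240 + 60 × log₂ 16 = 240 + 60 × 4 ≈ 480.000 ms.

480 ms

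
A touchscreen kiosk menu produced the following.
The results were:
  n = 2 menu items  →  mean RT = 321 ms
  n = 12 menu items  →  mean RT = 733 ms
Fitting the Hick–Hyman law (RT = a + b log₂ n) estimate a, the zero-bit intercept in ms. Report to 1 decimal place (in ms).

The slope on a log₂ axis is (733 − 321) / (3.5850 − 1) = 159.383 ms/bit.
Intercept: a = 321 − 159.383·log₂(2) = 161.617 ms.

161.6 ms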